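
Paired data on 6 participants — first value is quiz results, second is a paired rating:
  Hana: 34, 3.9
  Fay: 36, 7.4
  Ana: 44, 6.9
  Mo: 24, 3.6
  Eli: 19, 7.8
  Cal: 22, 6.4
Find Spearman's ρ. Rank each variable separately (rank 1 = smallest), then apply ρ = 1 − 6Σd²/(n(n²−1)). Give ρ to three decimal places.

Ranks of variable 1: 4, 5, 6, 3, 1, 2
Ranks of variable 2: 2, 5, 4, 1, 6, 3
d = r₁ − r₂: 2, 0, 2, 2, -5, -1
d²: 4, 0, 4, 4, 25, 1; Σd² = 38
ρ = 1 − 6·38/(6·35) = 1 − 228/210 = -0.086

-0.086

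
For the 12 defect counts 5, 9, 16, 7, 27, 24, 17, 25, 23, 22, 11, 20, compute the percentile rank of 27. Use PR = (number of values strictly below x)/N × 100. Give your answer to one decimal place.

N = 12.
Strictly below 27: 11. Equal to 27: 1.
PR = 11/12 × 100 = 91.7

91.7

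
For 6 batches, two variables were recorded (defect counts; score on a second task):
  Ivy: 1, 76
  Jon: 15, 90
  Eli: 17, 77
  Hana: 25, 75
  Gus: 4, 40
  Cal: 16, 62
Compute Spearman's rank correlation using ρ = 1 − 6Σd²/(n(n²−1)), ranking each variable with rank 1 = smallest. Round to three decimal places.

Ranks of variable 1: 1, 3, 5, 6, 2, 4
Ranks of variable 2: 4, 6, 5, 3, 1, 2
d = r₁ − r₂: -3, -3, 0, 3, 1, 2
d²: 9, 9, 0, 9, 1, 4; Σd² = 32
ρ = 1 − 6·32/(6·35) = 1 − 192/210 = 0.086

0.086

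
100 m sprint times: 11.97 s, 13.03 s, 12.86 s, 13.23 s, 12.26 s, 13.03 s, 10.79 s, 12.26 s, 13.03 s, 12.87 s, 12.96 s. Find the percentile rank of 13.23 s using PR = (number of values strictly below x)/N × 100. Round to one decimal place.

90.9

N = 11.
Strictly below 13.23: 10. Equal to 13.23: 1.
PR = 10/11 × 100 = 90.9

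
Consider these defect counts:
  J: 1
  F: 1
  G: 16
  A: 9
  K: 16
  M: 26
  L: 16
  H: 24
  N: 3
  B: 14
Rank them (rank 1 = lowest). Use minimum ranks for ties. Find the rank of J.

1

Sorted (ascending): 1, 1, 3, 9, 14, 16, 16, 16, 24, 26
The 2 values of 1 occupy positions 1–2 → each gets rank 1.
The 3 values of 16 occupy positions 6–8 → each gets rank 6.
J has value 1 → rank 1.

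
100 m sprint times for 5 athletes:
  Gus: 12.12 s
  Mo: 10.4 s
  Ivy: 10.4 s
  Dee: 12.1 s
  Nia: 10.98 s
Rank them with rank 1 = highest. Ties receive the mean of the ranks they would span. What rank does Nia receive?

Sorted (descending): 12.12, 12.1, 10.98, 10.4, 10.4
The 2 values of 10.4 occupy positions 4–5 → average rank (4+5)/2 = 4.5.
Nia has value 10.98 s → rank 3.

3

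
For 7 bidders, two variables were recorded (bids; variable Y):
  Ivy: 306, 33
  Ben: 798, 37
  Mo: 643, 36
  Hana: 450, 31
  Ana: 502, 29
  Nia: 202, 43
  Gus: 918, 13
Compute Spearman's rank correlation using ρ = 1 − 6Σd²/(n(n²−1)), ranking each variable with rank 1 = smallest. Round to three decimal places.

-0.429

Ranks of variable 1: 2, 6, 5, 3, 4, 1, 7
Ranks of variable 2: 4, 6, 5, 3, 2, 7, 1
d = r₁ − r₂: -2, 0, 0, 0, 2, -6, 6
d²: 4, 0, 0, 0, 4, 36, 36; Σd² = 80
ρ = 1 − 6·80/(7·48) = 1 − 480/336 = -0.429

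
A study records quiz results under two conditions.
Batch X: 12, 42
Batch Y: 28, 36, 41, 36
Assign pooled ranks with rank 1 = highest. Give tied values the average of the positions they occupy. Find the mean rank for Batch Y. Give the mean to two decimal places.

3.50

Sorted (descending): 42, 41, 36, 36, 28, 12
The 2 values of 36 occupy positions 3–4 → average rank (3+4)/2 = 3.5.
Batch Y values → pooled ranks: 28→5, 36→3.5, 41→2, 36→3.5
Mean rank = (5 + 3.5 + 2 + 3.5) / 4 = 3.50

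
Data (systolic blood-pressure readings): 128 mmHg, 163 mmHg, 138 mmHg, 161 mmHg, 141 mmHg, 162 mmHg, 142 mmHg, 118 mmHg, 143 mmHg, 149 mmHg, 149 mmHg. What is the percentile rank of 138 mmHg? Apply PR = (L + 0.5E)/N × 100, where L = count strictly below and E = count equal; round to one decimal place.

N = 11.
Strictly below 138: 2. Equal to 138: 1.
PR = (2 + 0.5·1)/11 × 100 = 22.7

22.7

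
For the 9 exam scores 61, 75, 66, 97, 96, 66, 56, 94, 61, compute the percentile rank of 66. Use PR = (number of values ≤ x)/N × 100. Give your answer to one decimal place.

55.6

N = 9.
Strictly below 66: 3. Equal to 66: 2.
PR = 5/9 × 100 = 55.6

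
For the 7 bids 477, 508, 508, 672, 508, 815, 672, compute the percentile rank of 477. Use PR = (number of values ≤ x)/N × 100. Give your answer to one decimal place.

N = 7.
Strictly below 477: 0. Equal to 477: 1.
PR = 1/7 × 100 = 14.3

14.3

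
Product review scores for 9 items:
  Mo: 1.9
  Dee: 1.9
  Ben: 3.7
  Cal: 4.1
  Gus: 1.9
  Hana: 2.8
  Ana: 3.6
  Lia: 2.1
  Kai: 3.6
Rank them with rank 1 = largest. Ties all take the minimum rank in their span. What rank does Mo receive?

7

Sorted (descending): 4.1, 3.7, 3.6, 3.6, 2.8, 2.1, 1.9, 1.9, 1.9
The 2 values of 3.6 occupy positions 3–4 → each gets rank 3.
The 3 values of 1.9 occupy positions 7–9 → each gets rank 7.
Mo has value 1.9 → rank 7.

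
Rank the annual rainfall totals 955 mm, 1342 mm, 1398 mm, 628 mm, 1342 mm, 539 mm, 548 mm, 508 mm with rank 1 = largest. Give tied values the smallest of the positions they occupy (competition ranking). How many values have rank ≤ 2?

Sorted (descending): 1398, 1342, 1342, 955, 628, 548, 539, 508
The 2 values of 1342 occupy positions 2–3 → each gets rank 2.
Ranks ≤ 2: {1, 2, 2} → 3 values.

3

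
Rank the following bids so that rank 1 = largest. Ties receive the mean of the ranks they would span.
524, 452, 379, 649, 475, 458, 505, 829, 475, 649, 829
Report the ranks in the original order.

Sorted (descending): 829, 829, 649, 649, 524, 505, 475, 475, 458, 452, 379
The 2 values of 829 occupy positions 1–2 → average rank (1+2)/2 = 1.5.
The 2 values of 649 occupy positions 3–4 → average rank (3+4)/2 = 3.5.
The 2 values of 475 occupy positions 7–8 → average rank (7+8)/2 = 7.5.

5, 10, 11, 3.5, 7.5, 9, 6, 1.5, 7.5, 3.5, 1.5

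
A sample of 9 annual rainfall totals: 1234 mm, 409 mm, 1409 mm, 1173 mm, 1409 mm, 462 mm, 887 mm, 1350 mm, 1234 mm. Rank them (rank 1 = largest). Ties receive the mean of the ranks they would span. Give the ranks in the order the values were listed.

Sorted (descending): 1409, 1409, 1350, 1234, 1234, 1173, 887, 462, 409
The 2 values of 1409 occupy positions 1–2 → average rank (1+2)/2 = 1.5.
The 2 values of 1234 occupy positions 4–5 → average rank (4+5)/2 = 4.5.

4.5, 9, 1.5, 6, 1.5, 8, 7, 3, 4.5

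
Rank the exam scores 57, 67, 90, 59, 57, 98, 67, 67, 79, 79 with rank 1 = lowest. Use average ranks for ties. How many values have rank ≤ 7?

6

Sorted (ascending): 57, 57, 59, 67, 67, 67, 79, 79, 90, 98
The 2 values of 57 occupy positions 1–2 → average rank (1+2)/2 = 1.5.
The 3 values of 67 occupy positions 4–6 → average rank 5.
The 2 values of 79 occupy positions 7–8 → average rank (7+8)/2 = 7.5.
Ranks ≤ 7: {1.5, 1.5, 3, 5, 5, 5} → 6 values.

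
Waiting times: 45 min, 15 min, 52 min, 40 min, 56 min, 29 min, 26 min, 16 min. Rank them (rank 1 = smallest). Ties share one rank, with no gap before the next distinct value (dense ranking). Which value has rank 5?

Sorted (ascending): 15, 16, 26, 29, 40, 45, 52, 56
No ties — each value takes its position as its rank.
Rank 5 → value 40.

40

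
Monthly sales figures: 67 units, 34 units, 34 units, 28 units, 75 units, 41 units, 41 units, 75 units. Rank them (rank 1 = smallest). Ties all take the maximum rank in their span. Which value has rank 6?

Sorted (ascending): 28, 34, 34, 41, 41, 67, 75, 75
The 2 values of 34 occupy positions 2–3 → each gets rank 3.
The 2 values of 41 occupy positions 4–5 → each gets rank 5.
The 2 values of 75 occupy positions 7–8 → each gets rank 8.
Rank 6 → value 67.

67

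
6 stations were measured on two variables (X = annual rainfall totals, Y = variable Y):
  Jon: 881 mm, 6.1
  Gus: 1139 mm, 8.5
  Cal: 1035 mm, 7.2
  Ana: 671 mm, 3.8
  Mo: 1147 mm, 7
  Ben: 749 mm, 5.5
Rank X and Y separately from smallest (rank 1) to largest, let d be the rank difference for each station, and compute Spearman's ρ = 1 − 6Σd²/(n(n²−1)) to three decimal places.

0.829

Ranks of variable 1: 3, 5, 4, 1, 6, 2
Ranks of variable 2: 3, 6, 5, 1, 4, 2
d = r₁ − r₂: 0, -1, -1, 0, 2, 0
d²: 0, 1, 1, 0, 4, 0; Σd² = 6
ρ = 1 − 6·6/(6·35) = 1 − 36/210 = 0.829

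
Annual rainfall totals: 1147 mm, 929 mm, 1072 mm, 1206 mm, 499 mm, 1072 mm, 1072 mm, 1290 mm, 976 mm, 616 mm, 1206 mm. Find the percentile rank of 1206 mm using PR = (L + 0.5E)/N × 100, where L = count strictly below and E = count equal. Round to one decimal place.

N = 11.
Strictly below 1206: 8. Equal to 1206: 2.
PR = (8 + 0.5·2)/11 × 100 = 81.8

81.8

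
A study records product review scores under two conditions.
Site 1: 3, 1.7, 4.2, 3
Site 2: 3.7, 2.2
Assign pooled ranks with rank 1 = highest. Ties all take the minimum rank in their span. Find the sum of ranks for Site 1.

Sorted (descending): 4.2, 3.7, 3, 3, 2.2, 1.7
The 2 values of 3 occupy positions 3–4 → each gets rank 3.
Site 1 values → pooled ranks: 3→3, 1.7→6, 4.2→1, 3→3
Rank sum = 3 + 6 + 1 + 3 = 13

13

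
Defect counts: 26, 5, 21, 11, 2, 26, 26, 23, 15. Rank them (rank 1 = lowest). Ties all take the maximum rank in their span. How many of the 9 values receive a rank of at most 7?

6

Sorted (ascending): 2, 5, 11, 15, 21, 23, 26, 26, 26
The 3 values of 26 occupy positions 7–9 → each gets rank 9.
Ranks ≤ 7: {1, 2, 3, 4, 5, 6} → 6 values.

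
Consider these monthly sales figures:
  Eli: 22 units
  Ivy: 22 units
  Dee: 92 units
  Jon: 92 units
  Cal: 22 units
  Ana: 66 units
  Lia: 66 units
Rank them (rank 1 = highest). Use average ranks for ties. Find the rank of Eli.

6

Sorted (descending): 92, 92, 66, 66, 22, 22, 22
The 2 values of 92 occupy positions 1–2 → average rank (1+2)/2 = 1.5.
The 2 values of 66 occupy positions 3–4 → average rank (3+4)/2 = 3.5.
The 3 values of 22 occupy positions 5–7 → average rank 6.
Eli has value 22 units → rank 6.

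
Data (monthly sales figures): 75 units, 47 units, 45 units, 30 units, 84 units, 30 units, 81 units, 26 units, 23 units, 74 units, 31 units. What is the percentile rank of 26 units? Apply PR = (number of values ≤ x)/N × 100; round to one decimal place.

N = 11.
Strictly below 26: 1. Equal to 26: 1.
PR = 2/11 × 100 = 18.2

18.2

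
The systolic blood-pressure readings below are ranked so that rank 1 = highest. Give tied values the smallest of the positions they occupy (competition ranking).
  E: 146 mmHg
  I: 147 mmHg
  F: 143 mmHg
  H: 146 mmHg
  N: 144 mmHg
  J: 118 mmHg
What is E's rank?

Sorted (descending): 147, 146, 146, 144, 143, 118
The 2 values of 146 occupy positions 2–3 → each gets rank 2.
E has value 146 mmHg → rank 2.

2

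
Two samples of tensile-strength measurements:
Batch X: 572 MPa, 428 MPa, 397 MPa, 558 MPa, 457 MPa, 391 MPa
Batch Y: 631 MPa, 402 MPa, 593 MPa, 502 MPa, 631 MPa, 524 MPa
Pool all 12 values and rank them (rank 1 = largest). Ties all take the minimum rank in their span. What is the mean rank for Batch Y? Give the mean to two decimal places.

4.67

Sorted (descending): 631, 631, 593, 572, 558, 524, 502, 457, 428, 402, 397, 391
The 2 values of 631 occupy positions 1–2 → each gets rank 1.
Batch Y values → pooled ranks: 631→1, 402→10, 593→3, 502→7, 631→1, 524→6
Mean rank = (1 + 10 + 3 + 7 + 1 + 6) / 6 = 4.67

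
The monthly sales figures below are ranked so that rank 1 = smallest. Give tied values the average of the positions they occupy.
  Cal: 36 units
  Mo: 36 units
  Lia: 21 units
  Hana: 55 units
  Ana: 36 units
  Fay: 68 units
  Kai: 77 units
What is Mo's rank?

Sorted (ascending): 21, 36, 36, 36, 55, 68, 77
The 3 values of 36 occupy positions 2–4 → average rank 3.
Mo has value 36 units → rank 3.

3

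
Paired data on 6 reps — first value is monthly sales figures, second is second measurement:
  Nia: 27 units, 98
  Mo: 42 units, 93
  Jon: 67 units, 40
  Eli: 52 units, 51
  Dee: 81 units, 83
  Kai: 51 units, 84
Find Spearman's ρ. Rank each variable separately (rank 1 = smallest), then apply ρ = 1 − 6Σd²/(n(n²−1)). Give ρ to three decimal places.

Ranks of variable 1: 1, 2, 5, 4, 6, 3
Ranks of variable 2: 6, 5, 1, 2, 3, 4
d = r₁ − r₂: -5, -3, 4, 2, 3, -1
d²: 25, 9, 16, 4, 9, 1; Σd² = 64
ρ = 1 − 6·64/(6·35) = 1 − 384/210 = -0.829

-0.829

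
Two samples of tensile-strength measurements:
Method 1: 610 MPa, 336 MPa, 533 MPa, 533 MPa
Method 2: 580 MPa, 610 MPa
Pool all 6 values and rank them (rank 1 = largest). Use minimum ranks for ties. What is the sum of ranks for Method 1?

15

Sorted (descending): 610, 610, 580, 533, 533, 336
The 2 values of 610 occupy positions 1–2 → each gets rank 1.
The 2 values of 533 occupy positions 4–5 → each gets rank 4.
Method 1 values → pooled ranks: 610→1, 336→6, 533→4, 533→4
Rank sum = 1 + 6 + 4 + 4 = 15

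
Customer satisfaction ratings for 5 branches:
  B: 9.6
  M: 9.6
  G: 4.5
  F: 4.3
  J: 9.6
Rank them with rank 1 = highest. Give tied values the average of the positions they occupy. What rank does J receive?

Sorted (descending): 9.6, 9.6, 9.6, 4.5, 4.3
The 3 values of 9.6 occupy positions 1–3 → average rank 2.
J has value 9.6 → rank 2.

2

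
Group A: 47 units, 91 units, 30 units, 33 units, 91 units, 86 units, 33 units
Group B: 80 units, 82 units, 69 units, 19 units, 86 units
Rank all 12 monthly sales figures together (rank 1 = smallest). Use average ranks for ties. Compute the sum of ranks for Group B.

31.5

Sorted (ascending): 19, 30, 33, 33, 47, 69, 80, 82, 86, 86, 91, 91
The 2 values of 33 occupy positions 3–4 → average rank (3+4)/2 = 3.5.
The 2 values of 86 occupy positions 9–10 → average rank (9+10)/2 = 9.5.
The 2 values of 91 occupy positions 11–12 → average rank (11+12)/2 = 11.5.
Group B values → pooled ranks: 80→7, 82→8, 69→6, 19→1, 86→9.5
Rank sum = 7 + 8 + 6 + 1 + 9.5 = 31.5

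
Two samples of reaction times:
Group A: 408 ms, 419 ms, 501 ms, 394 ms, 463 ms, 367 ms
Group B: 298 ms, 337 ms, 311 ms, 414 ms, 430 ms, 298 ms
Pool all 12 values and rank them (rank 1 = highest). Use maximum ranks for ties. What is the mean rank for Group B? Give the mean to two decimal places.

Sorted (descending): 501, 463, 430, 419, 414, 408, 394, 367, 337, 311, 298, 298
The 2 values of 298 occupy positions 11–12 → each gets rank 12.
Group B values → pooled ranks: 298→12, 337→9, 311→10, 414→5, 430→3, 298→12
Mean rank = (12 + 9 + 10 + 5 + 3 + 12) / 6 = 8.50

8.50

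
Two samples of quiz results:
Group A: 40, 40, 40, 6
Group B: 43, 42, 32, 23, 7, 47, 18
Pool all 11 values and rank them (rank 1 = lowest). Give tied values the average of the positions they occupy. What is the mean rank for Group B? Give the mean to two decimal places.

Sorted (ascending): 6, 7, 18, 23, 32, 40, 40, 40, 42, 43, 47
The 3 values of 40 occupy positions 6–8 → average rank 7.
Group B values → pooled ranks: 43→10, 42→9, 32→5, 23→4, 7→2, 47→11, 18→3
Mean rank = (10 + 9 + 5 + 4 + 2 + 11 + 3) / 7 = 6.29

6.29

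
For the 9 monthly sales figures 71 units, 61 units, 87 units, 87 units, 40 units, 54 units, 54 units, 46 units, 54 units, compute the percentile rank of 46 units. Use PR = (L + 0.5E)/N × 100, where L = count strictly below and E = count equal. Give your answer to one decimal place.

N = 9.
Strictly below 46: 1. Equal to 46: 1.
PR = (1 + 0.5·1)/9 × 100 = 16.7

16.7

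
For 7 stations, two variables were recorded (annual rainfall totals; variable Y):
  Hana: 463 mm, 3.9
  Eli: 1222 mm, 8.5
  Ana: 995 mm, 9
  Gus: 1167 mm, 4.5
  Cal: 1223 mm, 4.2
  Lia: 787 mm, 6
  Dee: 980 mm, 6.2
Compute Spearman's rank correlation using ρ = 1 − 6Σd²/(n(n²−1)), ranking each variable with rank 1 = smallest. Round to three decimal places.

0.179

Ranks of variable 1: 1, 6, 4, 5, 7, 2, 3
Ranks of variable 2: 1, 6, 7, 3, 2, 4, 5
d = r₁ − r₂: 0, 0, -3, 2, 5, -2, -2
d²: 0, 0, 9, 4, 25, 4, 4; Σd² = 46
ρ = 1 − 6·46/(7·48) = 1 − 276/336 = 0.179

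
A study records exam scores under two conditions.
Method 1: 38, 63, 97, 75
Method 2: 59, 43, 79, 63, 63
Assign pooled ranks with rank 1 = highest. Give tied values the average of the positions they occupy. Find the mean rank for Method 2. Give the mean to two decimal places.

Sorted (descending): 97, 79, 75, 63, 63, 63, 59, 43, 38
The 3 values of 63 occupy positions 4–6 → average rank 5.
Method 2 values → pooled ranks: 59→7, 43→8, 79→2, 63→5, 63→5
Mean rank = (7 + 8 + 2 + 5 + 5) / 5 = 5.40

5.40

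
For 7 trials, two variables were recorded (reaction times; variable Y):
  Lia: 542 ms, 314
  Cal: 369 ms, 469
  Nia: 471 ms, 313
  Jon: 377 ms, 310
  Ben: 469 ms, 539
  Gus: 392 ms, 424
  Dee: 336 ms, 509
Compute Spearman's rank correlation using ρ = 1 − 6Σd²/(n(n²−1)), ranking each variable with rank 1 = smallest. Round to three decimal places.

-0.321

Ranks of variable 1: 7, 2, 6, 3, 5, 4, 1
Ranks of variable 2: 3, 5, 2, 1, 7, 4, 6
d = r₁ − r₂: 4, -3, 4, 2, -2, 0, -5
d²: 16, 9, 16, 4, 4, 0, 25; Σd² = 74
ρ = 1 − 6·74/(7·48) = 1 − 444/336 = -0.321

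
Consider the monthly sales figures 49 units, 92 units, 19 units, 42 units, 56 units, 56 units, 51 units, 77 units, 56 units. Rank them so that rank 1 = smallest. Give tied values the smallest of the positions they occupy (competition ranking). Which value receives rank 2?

42

Sorted (ascending): 19, 42, 49, 51, 56, 56, 56, 77, 92
The 3 values of 56 occupy positions 5–7 → each gets rank 5.
Rank 2 → value 42.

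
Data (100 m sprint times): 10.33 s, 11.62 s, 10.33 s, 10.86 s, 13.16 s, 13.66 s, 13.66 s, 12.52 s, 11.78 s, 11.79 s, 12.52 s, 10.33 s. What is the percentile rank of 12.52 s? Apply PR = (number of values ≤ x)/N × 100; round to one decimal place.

N = 12.
Strictly below 12.52: 7. Equal to 12.52: 2.
PR = 9/12 × 100 = 75.0

75.0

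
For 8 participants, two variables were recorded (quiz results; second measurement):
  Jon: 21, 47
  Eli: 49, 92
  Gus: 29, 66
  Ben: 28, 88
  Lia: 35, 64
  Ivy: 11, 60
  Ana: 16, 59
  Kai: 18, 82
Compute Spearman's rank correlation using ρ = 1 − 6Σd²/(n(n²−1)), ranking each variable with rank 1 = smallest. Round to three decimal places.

0.571

Ranks of variable 1: 4, 8, 6, 5, 7, 1, 2, 3
Ranks of variable 2: 1, 8, 5, 7, 4, 3, 2, 6
d = r₁ − r₂: 3, 0, 1, -2, 3, -2, 0, -3
d²: 9, 0, 1, 4, 9, 4, 0, 9; Σd² = 36
ρ = 1 − 6·36/(8·63) = 1 − 216/504 = 0.571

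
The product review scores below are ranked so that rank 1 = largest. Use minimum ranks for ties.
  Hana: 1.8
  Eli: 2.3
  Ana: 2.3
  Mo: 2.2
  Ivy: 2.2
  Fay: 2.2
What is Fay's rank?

3

Sorted (descending): 2.3, 2.3, 2.2, 2.2, 2.2, 1.8
The 2 values of 2.3 occupy positions 1–2 → each gets rank 1.
The 3 values of 2.2 occupy positions 3–5 → each gets rank 3.
Fay has value 2.2 → rank 3.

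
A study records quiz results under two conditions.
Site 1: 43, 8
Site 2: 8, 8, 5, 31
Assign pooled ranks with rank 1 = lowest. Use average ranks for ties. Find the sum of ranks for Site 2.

12

Sorted (ascending): 5, 8, 8, 8, 31, 43
The 3 values of 8 occupy positions 2–4 → average rank 3.
Site 2 values → pooled ranks: 8→3, 8→3, 5→1, 31→5
Rank sum = 3 + 3 + 1 + 5 = 12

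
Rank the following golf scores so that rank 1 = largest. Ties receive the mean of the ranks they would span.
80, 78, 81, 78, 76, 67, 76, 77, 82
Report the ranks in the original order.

3, 4.5, 2, 4.5, 7.5, 9, 7.5, 6, 1

Sorted (descending): 82, 81, 80, 78, 78, 77, 76, 76, 67
The 2 values of 78 occupy positions 4–5 → average rank (4+5)/2 = 4.5.
The 2 values of 76 occupy positions 7–8 → average rank (7+8)/2 = 7.5.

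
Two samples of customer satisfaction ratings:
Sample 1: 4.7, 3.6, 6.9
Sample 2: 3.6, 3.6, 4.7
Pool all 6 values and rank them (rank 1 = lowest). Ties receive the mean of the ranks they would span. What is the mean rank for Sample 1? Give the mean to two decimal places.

4.17

Sorted (ascending): 3.6, 3.6, 3.6, 4.7, 4.7, 6.9
The 3 values of 3.6 occupy positions 1–3 → average rank 2.
The 2 values of 4.7 occupy positions 4–5 → average rank (4+5)/2 = 4.5.
Sample 1 values → pooled ranks: 4.7→4.5, 3.6→2, 6.9→6
Mean rank = (4.5 + 2 + 6) / 3 = 4.17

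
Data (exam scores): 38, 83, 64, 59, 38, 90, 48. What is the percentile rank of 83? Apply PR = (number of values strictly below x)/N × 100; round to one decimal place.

71.4

N = 7.
Strictly below 83: 5. Equal to 83: 1.
PR = 5/7 × 100 = 71.4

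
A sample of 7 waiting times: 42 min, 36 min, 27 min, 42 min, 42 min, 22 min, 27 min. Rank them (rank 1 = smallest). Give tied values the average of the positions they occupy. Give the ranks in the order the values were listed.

6, 4, 2.5, 6, 6, 1, 2.5

Sorted (ascending): 22, 27, 27, 36, 42, 42, 42
The 2 values of 27 occupy positions 2–3 → average rank (2+3)/2 = 2.5.
The 3 values of 42 occupy positions 5–7 → average rank 6.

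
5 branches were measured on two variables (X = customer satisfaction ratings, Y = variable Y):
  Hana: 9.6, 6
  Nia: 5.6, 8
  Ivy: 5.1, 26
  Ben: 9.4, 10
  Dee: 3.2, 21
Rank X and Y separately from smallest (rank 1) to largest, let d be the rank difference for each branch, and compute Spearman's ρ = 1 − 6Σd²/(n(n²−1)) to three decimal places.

Ranks of variable 1: 5, 3, 2, 4, 1
Ranks of variable 2: 1, 2, 5, 3, 4
d = r₁ − r₂: 4, 1, -3, 1, -3
d²: 16, 1, 9, 1, 9; Σd² = 36
ρ = 1 − 6·36/(5·24) = 1 − 216/120 = -0.800

-0.800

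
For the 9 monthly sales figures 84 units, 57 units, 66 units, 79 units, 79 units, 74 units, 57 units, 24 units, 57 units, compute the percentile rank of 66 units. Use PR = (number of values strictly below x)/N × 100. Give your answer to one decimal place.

N = 9.
Strictly below 66: 4. Equal to 66: 1.
PR = 4/9 × 100 = 44.4

44.4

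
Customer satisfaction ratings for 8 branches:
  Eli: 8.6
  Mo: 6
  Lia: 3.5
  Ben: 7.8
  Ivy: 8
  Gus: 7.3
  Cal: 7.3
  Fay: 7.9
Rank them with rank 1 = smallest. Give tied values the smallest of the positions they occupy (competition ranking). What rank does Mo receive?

2

Sorted (ascending): 3.5, 6, 7.3, 7.3, 7.8, 7.9, 8, 8.6
The 2 values of 7.3 occupy positions 3–4 → each gets rank 3.
Mo has value 6 → rank 2.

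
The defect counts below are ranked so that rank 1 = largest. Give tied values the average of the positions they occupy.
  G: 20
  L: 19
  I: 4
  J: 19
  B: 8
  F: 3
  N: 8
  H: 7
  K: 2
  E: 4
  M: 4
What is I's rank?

8

Sorted (descending): 20, 19, 19, 8, 8, 7, 4, 4, 4, 3, 2
The 2 values of 19 occupy positions 2–3 → average rank (2+3)/2 = 2.5.
The 2 values of 8 occupy positions 4–5 → average rank (4+5)/2 = 4.5.
The 3 values of 4 occupy positions 7–9 → average rank 8.
I has value 4 → rank 8.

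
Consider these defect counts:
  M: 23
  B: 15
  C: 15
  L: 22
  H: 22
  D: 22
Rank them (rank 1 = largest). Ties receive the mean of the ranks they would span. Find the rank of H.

3

Sorted (descending): 23, 22, 22, 22, 15, 15
The 3 values of 22 occupy positions 2–4 → average rank 3.
The 2 values of 15 occupy positions 5–6 → average rank (5+6)/2 = 5.5.
H has value 22 → rank 3.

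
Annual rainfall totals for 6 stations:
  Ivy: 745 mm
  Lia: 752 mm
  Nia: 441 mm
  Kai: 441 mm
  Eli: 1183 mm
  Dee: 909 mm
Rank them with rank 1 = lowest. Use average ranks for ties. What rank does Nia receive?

Sorted (ascending): 441, 441, 745, 752, 909, 1183
The 2 values of 441 occupy positions 1–2 → average rank (1+2)/2 = 1.5.
Nia has value 441 mm → rank 1.5.

1.5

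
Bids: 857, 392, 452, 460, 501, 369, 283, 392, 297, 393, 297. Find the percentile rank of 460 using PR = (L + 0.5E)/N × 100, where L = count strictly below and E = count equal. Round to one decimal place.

N = 11.
Strictly below 460: 8. Equal to 460: 1.
PR = (8 + 0.5·1)/11 × 100 = 77.3

77.3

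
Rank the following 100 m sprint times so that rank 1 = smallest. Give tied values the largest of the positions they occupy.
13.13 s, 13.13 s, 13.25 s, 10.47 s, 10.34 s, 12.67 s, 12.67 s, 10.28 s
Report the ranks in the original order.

Sorted (ascending): 10.28, 10.34, 10.47, 12.67, 12.67, 13.13, 13.13, 13.25
The 2 values of 12.67 occupy positions 4–5 → each gets rank 5.
The 2 values of 13.13 occupy positions 6–7 → each gets rank 7.

7, 7, 8, 3, 2, 5, 5, 1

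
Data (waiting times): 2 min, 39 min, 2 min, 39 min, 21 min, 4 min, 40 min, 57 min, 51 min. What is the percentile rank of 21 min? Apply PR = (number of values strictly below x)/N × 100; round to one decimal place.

33.3

N = 9.
Strictly below 21: 3. Equal to 21: 1.
PR = 3/9 × 100 = 33.3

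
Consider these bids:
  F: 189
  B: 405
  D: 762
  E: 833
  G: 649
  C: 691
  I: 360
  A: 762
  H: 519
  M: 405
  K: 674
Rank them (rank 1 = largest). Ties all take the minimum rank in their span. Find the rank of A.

2

Sorted (descending): 833, 762, 762, 691, 674, 649, 519, 405, 405, 360, 189
The 2 values of 762 occupy positions 2–3 → each gets rank 2.
The 2 values of 405 occupy positions 8–9 → each gets rank 8.
A has value 762 → rank 2.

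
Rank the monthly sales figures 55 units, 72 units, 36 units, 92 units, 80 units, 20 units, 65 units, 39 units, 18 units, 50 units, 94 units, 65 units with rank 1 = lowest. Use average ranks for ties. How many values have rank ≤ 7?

Sorted (ascending): 18, 20, 36, 39, 50, 55, 65, 65, 72, 80, 92, 94
The 2 values of 65 occupy positions 7–8 → average rank (7+8)/2 = 7.5.
Ranks ≤ 7: {1, 2, 3, 4, 5, 6} → 6 values.

6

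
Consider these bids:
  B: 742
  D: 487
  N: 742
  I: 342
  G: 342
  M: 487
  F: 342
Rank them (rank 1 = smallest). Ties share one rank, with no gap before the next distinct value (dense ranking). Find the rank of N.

Sorted (ascending): 342, 342, 342, 487, 487, 742, 742
The 3 values of 342 share dense rank 1.
The 2 values of 487 share dense rank 2.
The 2 values of 742 share dense rank 3.
N has value 742 → rank 3.

3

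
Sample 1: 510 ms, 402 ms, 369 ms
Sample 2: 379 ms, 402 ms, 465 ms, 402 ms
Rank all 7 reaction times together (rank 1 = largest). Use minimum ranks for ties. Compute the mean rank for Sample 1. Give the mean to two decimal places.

3.67

Sorted (descending): 510, 465, 402, 402, 402, 379, 369
The 3 values of 402 occupy positions 3–5 → each gets rank 3.
Sample 1 values → pooled ranks: 510→1, 402→3, 369→7
Mean rank = (1 + 3 + 7) / 3 = 3.67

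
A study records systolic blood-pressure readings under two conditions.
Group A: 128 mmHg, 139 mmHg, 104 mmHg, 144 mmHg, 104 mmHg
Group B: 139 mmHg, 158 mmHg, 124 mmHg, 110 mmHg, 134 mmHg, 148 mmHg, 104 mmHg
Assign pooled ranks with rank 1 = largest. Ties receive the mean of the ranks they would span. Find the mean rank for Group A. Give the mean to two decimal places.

7.30

Sorted (descending): 158, 148, 144, 139, 139, 134, 128, 124, 110, 104, 104, 104
The 2 values of 139 occupy positions 4–5 → average rank (4+5)/2 = 4.5.
The 3 values of 104 occupy positions 10–12 → average rank 11.
Group A values → pooled ranks: 128→7, 139→4.5, 104→11, 144→3, 104→11
Mean rank = (7 + 4.5 + 11 + 3 + 11) / 5 = 7.30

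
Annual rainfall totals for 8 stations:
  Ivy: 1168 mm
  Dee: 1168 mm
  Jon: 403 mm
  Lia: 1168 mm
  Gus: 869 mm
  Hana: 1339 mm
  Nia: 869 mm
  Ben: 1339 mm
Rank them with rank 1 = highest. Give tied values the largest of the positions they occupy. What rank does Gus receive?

7

Sorted (descending): 1339, 1339, 1168, 1168, 1168, 869, 869, 403
The 2 values of 1339 occupy positions 1–2 → each gets rank 2.
The 3 values of 1168 occupy positions 3–5 → each gets rank 5.
The 2 values of 869 occupy positions 6–7 → each gets rank 7.
Gus has value 869 mm → rank 7.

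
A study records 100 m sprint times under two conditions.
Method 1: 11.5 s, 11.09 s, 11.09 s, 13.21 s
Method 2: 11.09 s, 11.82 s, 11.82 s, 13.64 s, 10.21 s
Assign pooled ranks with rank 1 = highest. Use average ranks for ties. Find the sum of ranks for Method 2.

24

Sorted (descending): 13.64, 13.21, 11.82, 11.82, 11.5, 11.09, 11.09, 11.09, 10.21
The 2 values of 11.82 occupy positions 3–4 → average rank (3+4)/2 = 3.5.
The 3 values of 11.09 occupy positions 6–8 → average rank 7.
Method 2 values → pooled ranks: 11.09→7, 11.82→3.5, 11.82→3.5, 13.64→1, 10.21→9
Rank sum = 7 + 3.5 + 3.5 + 1 + 9 = 24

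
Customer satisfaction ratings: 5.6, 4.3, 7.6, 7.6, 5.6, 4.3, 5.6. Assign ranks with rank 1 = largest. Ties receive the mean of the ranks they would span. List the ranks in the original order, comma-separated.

4, 6.5, 1.5, 1.5, 4, 6.5, 4

Sorted (descending): 7.6, 7.6, 5.6, 5.6, 5.6, 4.3, 4.3
The 2 values of 7.6 occupy positions 1–2 → average rank (1+2)/2 = 1.5.
The 3 values of 5.6 occupy positions 3–5 → average rank 4.
The 2 values of 4.3 occupy positions 6–7 → average rank (6+7)/2 = 6.5.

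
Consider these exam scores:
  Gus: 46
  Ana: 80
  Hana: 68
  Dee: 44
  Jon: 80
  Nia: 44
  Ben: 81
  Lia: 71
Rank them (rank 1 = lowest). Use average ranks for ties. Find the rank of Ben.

Sorted (ascending): 44, 44, 46, 68, 71, 80, 80, 81
The 2 values of 44 occupy positions 1–2 → average rank (1+2)/2 = 1.5.
The 2 values of 80 occupy positions 6–7 → average rank (6+7)/2 = 6.5.
Ben has value 81 → rank 8.

8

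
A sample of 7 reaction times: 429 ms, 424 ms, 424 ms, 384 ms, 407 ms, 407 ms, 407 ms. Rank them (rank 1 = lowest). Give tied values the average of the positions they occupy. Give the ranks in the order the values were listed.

7, 5.5, 5.5, 1, 3, 3, 3

Sorted (ascending): 384, 407, 407, 407, 424, 424, 429
The 3 values of 407 occupy positions 2–4 → average rank 3.
The 2 values of 424 occupy positions 5–6 → average rank (5+6)/2 = 5.5.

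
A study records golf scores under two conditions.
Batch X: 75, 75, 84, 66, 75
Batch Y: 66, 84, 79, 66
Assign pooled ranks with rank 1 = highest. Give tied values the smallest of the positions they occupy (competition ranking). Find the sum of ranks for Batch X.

Sorted (descending): 84, 84, 79, 75, 75, 75, 66, 66, 66
The 2 values of 84 occupy positions 1–2 → each gets rank 1.
The 3 values of 75 occupy positions 4–6 → each gets rank 4.
The 3 values of 66 occupy positions 7–9 → each gets rank 7.
Batch X values → pooled ranks: 75→4, 75→4, 84→1, 66→7, 75→4
Rank sum = 4 + 4 + 1 + 7 + 4 = 20

20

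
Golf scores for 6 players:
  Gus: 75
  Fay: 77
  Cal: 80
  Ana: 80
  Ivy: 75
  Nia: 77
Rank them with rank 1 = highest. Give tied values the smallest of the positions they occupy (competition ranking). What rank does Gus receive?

Sorted (descending): 80, 80, 77, 77, 75, 75
The 2 values of 80 occupy positions 1–2 → each gets rank 1.
The 2 values of 77 occupy positions 3–4 → each gets rank 3.
The 2 values of 75 occupy positions 5–6 → each gets rank 5.
Gus has value 75 → rank 5.

5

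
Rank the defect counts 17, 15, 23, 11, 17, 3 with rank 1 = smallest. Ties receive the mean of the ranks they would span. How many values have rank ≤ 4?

3

Sorted (ascending): 3, 11, 15, 17, 17, 23
The 2 values of 17 occupy positions 4–5 → average rank (4+5)/2 = 4.5.
Ranks ≤ 4: {1, 2, 3} → 3 values.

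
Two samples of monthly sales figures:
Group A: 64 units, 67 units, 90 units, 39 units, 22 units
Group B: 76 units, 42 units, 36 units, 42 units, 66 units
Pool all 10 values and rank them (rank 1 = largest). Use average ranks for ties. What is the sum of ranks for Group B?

28

Sorted (descending): 90, 76, 67, 66, 64, 42, 42, 39, 36, 22
The 2 values of 42 occupy positions 6–7 → average rank (6+7)/2 = 6.5.
Group B values → pooled ranks: 76→2, 42→6.5, 36→9, 42→6.5, 66→4
Rank sum = 2 + 6.5 + 9 + 6.5 + 4 = 28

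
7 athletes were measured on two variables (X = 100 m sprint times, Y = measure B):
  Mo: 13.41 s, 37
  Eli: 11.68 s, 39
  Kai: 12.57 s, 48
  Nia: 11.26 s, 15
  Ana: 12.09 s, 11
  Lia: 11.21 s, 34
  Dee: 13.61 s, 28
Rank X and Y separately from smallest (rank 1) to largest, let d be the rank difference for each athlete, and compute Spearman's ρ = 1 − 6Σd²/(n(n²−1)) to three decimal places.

0.143

Ranks of variable 1: 6, 3, 5, 2, 4, 1, 7
Ranks of variable 2: 5, 6, 7, 2, 1, 4, 3
d = r₁ − r₂: 1, -3, -2, 0, 3, -3, 4
d²: 1, 9, 4, 0, 9, 9, 16; Σd² = 48
ρ = 1 − 6·48/(7·48) = 1 − 288/336 = 0.143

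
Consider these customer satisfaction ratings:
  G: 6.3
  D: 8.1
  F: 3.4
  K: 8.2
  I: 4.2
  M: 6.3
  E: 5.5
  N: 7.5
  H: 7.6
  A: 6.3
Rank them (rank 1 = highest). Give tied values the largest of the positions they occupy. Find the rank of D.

Sorted (descending): 8.2, 8.1, 7.6, 7.5, 6.3, 6.3, 6.3, 5.5, 4.2, 3.4
The 3 values of 6.3 occupy positions 5–7 → each gets rank 7.
D has value 8.1 → rank 2.

2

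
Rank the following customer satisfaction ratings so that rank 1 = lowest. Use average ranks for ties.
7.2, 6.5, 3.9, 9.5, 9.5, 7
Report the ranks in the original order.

Sorted (ascending): 3.9, 6.5, 7, 7.2, 9.5, 9.5
The 2 values of 9.5 occupy positions 5–6 → average rank (5+6)/2 = 5.5.

4, 2, 1, 5.5, 5.5, 3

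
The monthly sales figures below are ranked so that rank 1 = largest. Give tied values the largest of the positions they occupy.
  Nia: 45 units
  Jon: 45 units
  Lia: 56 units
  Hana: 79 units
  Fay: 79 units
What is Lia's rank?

3

Sorted (descending): 79, 79, 56, 45, 45
The 2 values of 79 occupy positions 1–2 → each gets rank 2.
The 2 values of 45 occupy positions 4–5 → each gets rank 5.
Lia has value 56 units → rank 3.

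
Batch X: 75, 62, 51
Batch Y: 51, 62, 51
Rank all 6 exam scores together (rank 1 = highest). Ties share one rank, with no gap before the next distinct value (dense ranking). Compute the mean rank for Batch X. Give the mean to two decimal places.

2.00

Sorted (descending): 75, 62, 62, 51, 51, 51
The 2 values of 62 share dense rank 2.
The 3 values of 51 share dense rank 3.
Remaining distinct values take the next consecutive integers.
Batch X values → pooled ranks: 75→1, 62→2, 51→3
Mean rank = (1 + 2 + 3) / 3 = 2.00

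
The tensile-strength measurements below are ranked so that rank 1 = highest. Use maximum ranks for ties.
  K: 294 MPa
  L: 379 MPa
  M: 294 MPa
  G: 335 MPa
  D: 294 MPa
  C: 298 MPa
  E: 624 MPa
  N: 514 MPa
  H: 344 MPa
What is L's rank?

Sorted (descending): 624, 514, 379, 344, 335, 298, 294, 294, 294
The 3 values of 294 occupy positions 7–9 → each gets rank 9.
L has value 379 MPa → rank 3.

3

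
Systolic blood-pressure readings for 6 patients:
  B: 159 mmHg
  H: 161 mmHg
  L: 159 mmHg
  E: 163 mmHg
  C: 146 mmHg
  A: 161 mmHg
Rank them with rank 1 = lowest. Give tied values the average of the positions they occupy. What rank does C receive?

Sorted (ascending): 146, 159, 159, 161, 161, 163
The 2 values of 159 occupy positions 2–3 → average rank (2+3)/2 = 2.5.
The 2 values of 161 occupy positions 4–5 → average rank (4+5)/2 = 4.5.
C has value 146 mmHg → rank 1.

1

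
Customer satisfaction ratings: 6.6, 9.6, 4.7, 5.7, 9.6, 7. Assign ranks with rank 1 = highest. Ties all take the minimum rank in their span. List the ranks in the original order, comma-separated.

Sorted (descending): 9.6, 9.6, 7, 6.6, 5.7, 4.7
The 2 values of 9.6 occupy positions 1–2 → each gets rank 1.

4, 1, 6, 5, 1, 3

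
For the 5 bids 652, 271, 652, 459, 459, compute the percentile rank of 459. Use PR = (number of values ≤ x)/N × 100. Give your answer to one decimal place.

N = 5.
Strictly below 459: 1. Equal to 459: 2.
PR = 3/5 × 100 = 60.0

60.0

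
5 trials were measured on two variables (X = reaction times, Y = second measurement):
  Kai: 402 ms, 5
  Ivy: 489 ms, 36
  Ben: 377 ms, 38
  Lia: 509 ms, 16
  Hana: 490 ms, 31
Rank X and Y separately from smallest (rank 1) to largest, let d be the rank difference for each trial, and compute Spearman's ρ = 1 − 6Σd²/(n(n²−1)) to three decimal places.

-0.400

Ranks of variable 1: 2, 3, 1, 5, 4
Ranks of variable 2: 1, 4, 5, 2, 3
d = r₁ − r₂: 1, -1, -4, 3, 1
d²: 1, 1, 16, 9, 1; Σd² = 28
ρ = 1 − 6·28/(5·24) = 1 − 168/120 = -0.400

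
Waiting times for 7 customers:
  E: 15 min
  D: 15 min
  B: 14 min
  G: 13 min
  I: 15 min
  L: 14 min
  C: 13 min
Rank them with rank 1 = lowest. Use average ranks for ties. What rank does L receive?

3.5

Sorted (ascending): 13, 13, 14, 14, 15, 15, 15
The 2 values of 13 occupy positions 1–2 → average rank (1+2)/2 = 1.5.
The 2 values of 14 occupy positions 3–4 → average rank (3+4)/2 = 3.5.
The 3 values of 15 occupy positions 5–7 → average rank 6.
L has value 14 min → rank 3.5.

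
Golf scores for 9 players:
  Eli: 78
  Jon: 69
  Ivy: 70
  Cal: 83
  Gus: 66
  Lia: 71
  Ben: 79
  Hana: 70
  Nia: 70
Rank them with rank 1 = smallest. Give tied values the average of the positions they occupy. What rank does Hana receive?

Sorted (ascending): 66, 69, 70, 70, 70, 71, 78, 79, 83
The 3 values of 70 occupy positions 3–5 → average rank 4.
Hana has value 70 → rank 4.

4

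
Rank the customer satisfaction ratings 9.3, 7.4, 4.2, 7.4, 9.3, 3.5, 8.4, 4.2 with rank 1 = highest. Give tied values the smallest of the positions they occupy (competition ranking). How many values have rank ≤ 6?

Sorted (descending): 9.3, 9.3, 8.4, 7.4, 7.4, 4.2, 4.2, 3.5
The 2 values of 9.3 occupy positions 1–2 → each gets rank 1.
The 2 values of 7.4 occupy positions 4–5 → each gets rank 4.
The 2 values of 4.2 occupy positions 6–7 → each gets rank 6.
Ranks ≤ 6: {1, 1, 3, 4, 4, 6, 6} → 7 values.

7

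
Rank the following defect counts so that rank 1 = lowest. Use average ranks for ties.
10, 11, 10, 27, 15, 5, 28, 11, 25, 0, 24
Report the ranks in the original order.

Sorted (ascending): 0, 5, 10, 10, 11, 11, 15, 24, 25, 27, 28
The 2 values of 10 occupy positions 3–4 → average rank (3+4)/2 = 3.5.
The 2 values of 11 occupy positions 5–6 → average rank (5+6)/2 = 5.5.

3.5, 5.5, 3.5, 10, 7, 2, 11, 5.5, 9, 1, 8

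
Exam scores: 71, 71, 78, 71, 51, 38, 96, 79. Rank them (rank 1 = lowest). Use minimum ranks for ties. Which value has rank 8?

96

Sorted (ascending): 38, 51, 71, 71, 71, 78, 79, 96
The 3 values of 71 occupy positions 3–5 → each gets rank 3.
Rank 8 → value 96.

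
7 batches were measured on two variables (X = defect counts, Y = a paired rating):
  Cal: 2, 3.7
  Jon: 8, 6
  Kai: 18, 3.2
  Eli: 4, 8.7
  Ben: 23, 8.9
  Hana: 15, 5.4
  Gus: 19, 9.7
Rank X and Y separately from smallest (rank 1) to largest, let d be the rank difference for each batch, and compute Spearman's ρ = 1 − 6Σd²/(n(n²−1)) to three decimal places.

Ranks of variable 1: 1, 3, 5, 2, 7, 4, 6
Ranks of variable 2: 2, 4, 1, 5, 6, 3, 7
d = r₁ − r₂: -1, -1, 4, -3, 1, 1, -1
d²: 1, 1, 16, 9, 1, 1, 1; Σd² = 30
ρ = 1 − 6·30/(7·48) = 1 − 180/336 = 0.464

0.464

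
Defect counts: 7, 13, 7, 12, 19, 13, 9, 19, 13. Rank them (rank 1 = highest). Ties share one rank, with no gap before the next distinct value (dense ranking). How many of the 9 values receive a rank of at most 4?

Sorted (descending): 19, 19, 13, 13, 13, 12, 9, 7, 7
The 2 values of 19 share dense rank 1.
The 3 values of 13 share dense rank 2.
The 2 values of 7 share dense rank 5.
Remaining distinct values take the next consecutive integers.
Ranks ≤ 4: {1, 1, 2, 2, 2, 3, 4} → 7 values.

7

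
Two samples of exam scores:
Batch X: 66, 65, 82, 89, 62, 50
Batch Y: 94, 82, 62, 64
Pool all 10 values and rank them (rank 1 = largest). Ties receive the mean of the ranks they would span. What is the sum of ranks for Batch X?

Sorted (descending): 94, 89, 82, 82, 66, 65, 64, 62, 62, 50
The 2 values of 82 occupy positions 3–4 → average rank (3+4)/2 = 3.5.
The 2 values of 62 occupy positions 8–9 → average rank (8+9)/2 = 8.5.
Batch X values → pooled ranks: 66→5, 65→6, 82→3.5, 89→2, 62→8.5, 50→10
Rank sum = 5 + 6 + 3.5 + 2 + 8.5 + 10 = 35

35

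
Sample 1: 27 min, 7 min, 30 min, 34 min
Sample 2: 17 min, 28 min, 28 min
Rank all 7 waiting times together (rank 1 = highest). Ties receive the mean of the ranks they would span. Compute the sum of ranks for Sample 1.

Sorted (descending): 34, 30, 28, 28, 27, 17, 7
The 2 values of 28 occupy positions 3–4 → average rank (3+4)/2 = 3.5.
Sample 1 values → pooled ranks: 27→5, 7→7, 30→2, 34→1
Rank sum = 5 + 7 + 2 + 1 = 15

15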